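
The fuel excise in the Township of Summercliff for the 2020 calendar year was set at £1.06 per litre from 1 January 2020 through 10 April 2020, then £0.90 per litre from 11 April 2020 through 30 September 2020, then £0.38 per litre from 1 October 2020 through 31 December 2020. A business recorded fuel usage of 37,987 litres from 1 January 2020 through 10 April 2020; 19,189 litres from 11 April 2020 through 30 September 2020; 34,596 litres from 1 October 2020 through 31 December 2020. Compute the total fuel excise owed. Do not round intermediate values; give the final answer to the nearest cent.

1 January – 10 April 2020: 37,987 litres at £1.06/litre → £40,266.22
11 April – 30 September 2020: 19,189 litres at £0.90/litre → £17,270.10
1 October – 31 December 2020: 34,596 litres at £0.38/litre → £13,146.48

£70,682.80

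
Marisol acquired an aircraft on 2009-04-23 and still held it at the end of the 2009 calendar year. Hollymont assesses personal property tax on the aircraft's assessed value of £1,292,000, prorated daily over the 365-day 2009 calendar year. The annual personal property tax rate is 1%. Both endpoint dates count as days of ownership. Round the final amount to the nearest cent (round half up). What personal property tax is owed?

Days held (2009-04-23 to 2009-12-31): 253 out of 365
Tax = £1,292,000 × 1% × 253/365 = £8,955.5068

£8,955.51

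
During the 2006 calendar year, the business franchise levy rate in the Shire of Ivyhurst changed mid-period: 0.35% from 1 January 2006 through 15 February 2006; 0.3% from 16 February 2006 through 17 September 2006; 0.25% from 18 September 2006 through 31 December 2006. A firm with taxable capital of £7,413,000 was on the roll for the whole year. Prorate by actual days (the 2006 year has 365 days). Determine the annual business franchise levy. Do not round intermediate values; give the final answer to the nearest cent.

1 January – 15 February 2006: 46 days at 0.35% → £7,413,000 × 0.35% × 46/365 = £3,269.8438
16 February – 17 September 2006: 214 days at 0.3% → £7,413,000 × 0.3% × 214/365 = £13,038.7562
18 September – 31 December 2006: 105 days at 0.25% → £7,413,000 × 0.25% × 105/365 = £5,331.2671
Total = £21,639.8671

£21,639.87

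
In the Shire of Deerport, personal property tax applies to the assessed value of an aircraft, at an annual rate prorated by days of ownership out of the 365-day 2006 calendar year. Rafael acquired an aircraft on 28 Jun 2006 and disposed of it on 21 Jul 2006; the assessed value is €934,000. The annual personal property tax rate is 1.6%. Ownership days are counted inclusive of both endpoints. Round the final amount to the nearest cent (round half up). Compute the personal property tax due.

€982.62

Days held (28 Jun – 21 Jul 2006): 24 out of 365
Tax = €934,000 × 1.6% × 24/365 = €982.6192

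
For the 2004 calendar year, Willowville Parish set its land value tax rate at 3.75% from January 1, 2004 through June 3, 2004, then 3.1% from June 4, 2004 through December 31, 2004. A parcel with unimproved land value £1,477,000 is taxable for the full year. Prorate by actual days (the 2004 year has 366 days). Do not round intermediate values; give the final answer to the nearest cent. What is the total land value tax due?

January 1 – June 3, 2004: 155 days at 3.75% → £1,477,000 × 3.75% × 155/366 = £23,456.4549
June 4 – December 31, 2004: 211 days at 3.1% → £1,477,000 × 3.1% × 211/366 = £26,396.3306
Total = £49,852.7855

£49,852.79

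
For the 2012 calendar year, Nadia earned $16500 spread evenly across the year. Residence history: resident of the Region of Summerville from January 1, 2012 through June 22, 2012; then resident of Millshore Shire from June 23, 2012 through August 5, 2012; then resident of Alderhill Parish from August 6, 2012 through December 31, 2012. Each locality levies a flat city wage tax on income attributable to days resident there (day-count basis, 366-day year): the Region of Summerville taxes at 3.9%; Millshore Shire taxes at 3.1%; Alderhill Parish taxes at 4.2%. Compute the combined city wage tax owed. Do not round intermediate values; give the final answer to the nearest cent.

The Region of Summerville, January 1 – June 22, 2012: 174 days → $16500 × 3.9% × 174/366 = $305.9262
Millshore Shire, June 23 – August 5, 2012: 44 days → $16500 × 3.1% × 44/366 = $61.4918
Alderhill Parish, August 6 – December 31, 2012: 148 days → $16500 × 4.2% × 148/366 = $280.2295
Total = $647.6475

$647.65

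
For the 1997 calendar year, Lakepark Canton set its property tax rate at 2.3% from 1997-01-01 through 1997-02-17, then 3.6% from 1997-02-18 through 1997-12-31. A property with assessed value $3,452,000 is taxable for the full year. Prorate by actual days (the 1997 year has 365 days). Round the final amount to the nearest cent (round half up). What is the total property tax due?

1997-01-01 to 1997-02-17: 48 days at 2.3% → $3,452,000 × 2.3% × 48/365 = $10,441.1178
1997-02-18 to 1997-12-31: 317 days at 3.6% → $3,452,000 × 3.6% × 317/365 = $107,929.3808
Total = $118,370.4986

$118,370.50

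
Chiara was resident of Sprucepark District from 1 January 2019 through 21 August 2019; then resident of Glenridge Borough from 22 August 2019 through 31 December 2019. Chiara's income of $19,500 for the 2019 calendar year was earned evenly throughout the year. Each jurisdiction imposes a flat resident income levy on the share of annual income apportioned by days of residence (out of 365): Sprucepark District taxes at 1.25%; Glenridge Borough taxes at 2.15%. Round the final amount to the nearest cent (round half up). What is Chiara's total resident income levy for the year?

$307.22

Sprucepark District, 1 January – 21 August 2019: 233 days → $19,500 × 1.25% × 233/365 = $155.5993
Glenridge Borough, 22 August – 31 December 2019: 132 days → $19,500 × 2.15% × 132/365 = $151.6192
Total = $307.2185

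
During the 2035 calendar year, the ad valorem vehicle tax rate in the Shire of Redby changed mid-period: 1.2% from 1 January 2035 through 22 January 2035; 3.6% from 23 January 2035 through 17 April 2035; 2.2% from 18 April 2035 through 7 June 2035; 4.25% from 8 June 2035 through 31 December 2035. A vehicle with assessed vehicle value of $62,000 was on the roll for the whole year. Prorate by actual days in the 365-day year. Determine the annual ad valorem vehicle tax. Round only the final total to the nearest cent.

$2,249.58

1 January – 22 January 2035: 22 days at 1.2% → $62,000 × 1.2% × 22/365 = $44.8438
23 January – 17 April 2035: 85 days at 3.6% → $62,000 × 3.6% × 85/365 = $519.7808
18 April – 7 June 2035: 51 days at 2.2% → $62,000 × 2.2% × 51/365 = $190.5863
8 June – 31 December 2035: 207 days at 4.25% → $62,000 × 4.25% × 207/365 = $1,494.3699
Total = $2,249.5808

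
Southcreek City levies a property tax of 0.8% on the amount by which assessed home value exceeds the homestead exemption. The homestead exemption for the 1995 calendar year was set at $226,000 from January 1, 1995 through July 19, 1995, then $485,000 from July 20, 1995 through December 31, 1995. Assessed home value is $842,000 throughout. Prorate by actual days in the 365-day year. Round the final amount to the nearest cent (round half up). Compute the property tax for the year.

$3,991.34

January 1 – July 19, 1995: 200 days, exemption $226,000 → ($842,000 − $226,000) × 0.8% × 200/365 = $2,700.2740
July 20 – December 31, 1995: 165 days, exemption $485,000 → ($842,000 − $485,000) × 0.8% × 165/365 = $1,291.0685
Total = $3,991.3425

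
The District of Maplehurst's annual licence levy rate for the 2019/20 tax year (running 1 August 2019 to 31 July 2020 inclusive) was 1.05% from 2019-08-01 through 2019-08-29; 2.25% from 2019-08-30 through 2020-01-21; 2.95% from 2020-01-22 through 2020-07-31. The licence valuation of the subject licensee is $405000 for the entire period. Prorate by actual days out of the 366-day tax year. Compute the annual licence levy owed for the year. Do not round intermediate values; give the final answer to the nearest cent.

$10214.63

2019-08-01 to 2019-08-29: 29 days at 1.05% → $405000 × 1.05% × 29/366 = $336.9467
2019-08-30 to 2020-01-21: 145 days at 2.25% → $405000 × 2.25% × 145/366 = $3610.1434
2020-01-22 to 2020-07-31: 192 days at 2.95% → $405000 × 2.95% × 192/366 = $6267.5410
Total = $10214.6311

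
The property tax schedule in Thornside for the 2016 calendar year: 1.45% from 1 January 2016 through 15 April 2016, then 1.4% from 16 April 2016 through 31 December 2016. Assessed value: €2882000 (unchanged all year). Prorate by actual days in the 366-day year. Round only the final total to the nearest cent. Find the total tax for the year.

€40765.34

1 January – 15 April 2016: 106 days at 1.45% → €2882000 × 1.45% × 106/366 = €12102.8251
16 April – 31 December 2016: 260 days at 1.4% → €2882000 × 1.4% × 260/366 = €28662.5137
Total = €40765.3388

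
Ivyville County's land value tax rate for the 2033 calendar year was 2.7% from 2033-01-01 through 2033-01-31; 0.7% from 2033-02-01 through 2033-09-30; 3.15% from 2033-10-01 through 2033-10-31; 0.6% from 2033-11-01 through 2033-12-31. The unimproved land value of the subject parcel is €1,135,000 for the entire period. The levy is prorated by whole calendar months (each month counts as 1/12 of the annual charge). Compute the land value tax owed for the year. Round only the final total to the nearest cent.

2033-01-01 to 2033-01-31: 1 month at 2.7% → €1,135,000 × 2.7% × 1/12 = €2,553.7500
2033-02-01 to 2033-09-30: 8 months at 0.7% → €1,135,000 × 0.7% × 8/12 = €5,296.6667
2033-10-01 to 2033-10-31: 1 month at 3.15% → €1,135,000 × 3.15% × 1/12 = €2,979.3750
2033-11-01 to 2033-12-31: 2 months at 0.6% → €1,135,000 × 0.6% × 2/12 = €1,135.0000
Total = €11,964.7917

€11,964.79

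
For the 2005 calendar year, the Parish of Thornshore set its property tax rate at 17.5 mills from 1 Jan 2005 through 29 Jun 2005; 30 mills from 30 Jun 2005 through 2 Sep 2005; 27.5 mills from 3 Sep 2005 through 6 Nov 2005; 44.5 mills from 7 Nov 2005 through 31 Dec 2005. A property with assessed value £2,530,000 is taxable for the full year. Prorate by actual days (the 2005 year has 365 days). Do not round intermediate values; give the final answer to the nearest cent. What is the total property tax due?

1 Jan – 29 Jun 2005: 180 days at 17.5 mills → £2,530,000 × 1.75% × 180/365 = £21,834.2466
30 Jun – 2 Sep 2005: 65 days at 30 mills → £2,530,000 × 3% × 65/365 = £13,516.4384
3 Sep – 6 Nov 2005: 65 days at 27.5 mills → £2,530,000 × 2.75% × 65/365 = £12,390.0685
7 Nov – 31 Dec 2005: 55 days at 44.5 mills → £2,530,000 × 4.45% × 55/365 = £16,964.8630
Total = £64,705.6164

£64,705.62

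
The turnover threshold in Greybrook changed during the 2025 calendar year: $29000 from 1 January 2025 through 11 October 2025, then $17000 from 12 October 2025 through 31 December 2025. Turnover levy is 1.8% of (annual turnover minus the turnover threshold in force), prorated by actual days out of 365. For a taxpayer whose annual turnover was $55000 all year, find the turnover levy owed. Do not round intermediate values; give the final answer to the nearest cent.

$515.93

1 January – 11 October 2025: 284 days, exemption $29000 → ($55000 − $29000) × 1.8% × 284/365 = $364.1425
12 October – 31 December 2025: 81 days, exemption $17000 → ($55000 − $17000) × 1.8% × 81/365 = $151.7918
Total = $515.9342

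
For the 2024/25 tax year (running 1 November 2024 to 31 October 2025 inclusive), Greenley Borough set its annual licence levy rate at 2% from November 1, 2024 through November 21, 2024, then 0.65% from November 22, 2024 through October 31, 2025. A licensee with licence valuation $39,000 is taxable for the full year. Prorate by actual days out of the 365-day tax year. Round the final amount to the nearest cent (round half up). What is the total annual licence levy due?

$283.79

November 1 – November 21, 2024: 21 days at 2% → $39,000 × 2% × 21/365 = $44.8767
November 22, 2024 – October 31, 2025: 344 days at 0.65% → $39,000 × 0.65% × 344/365 = $238.9151
Total = $283.7918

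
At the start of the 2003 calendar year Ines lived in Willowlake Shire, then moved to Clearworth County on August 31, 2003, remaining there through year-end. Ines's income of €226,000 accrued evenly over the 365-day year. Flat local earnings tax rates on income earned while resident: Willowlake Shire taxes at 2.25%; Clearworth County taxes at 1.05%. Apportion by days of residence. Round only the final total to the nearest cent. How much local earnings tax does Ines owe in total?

Willowlake Shire, January 1 – August 30, 2003: 242 days → €226,000 × 2.25% × 242/365 = €3,371.4247
Clearworth County, August 31 – December 31, 2003: 123 days → €226,000 × 1.05% × 123/365 = €799.6685
Total = €4,171.0932

€4,171.09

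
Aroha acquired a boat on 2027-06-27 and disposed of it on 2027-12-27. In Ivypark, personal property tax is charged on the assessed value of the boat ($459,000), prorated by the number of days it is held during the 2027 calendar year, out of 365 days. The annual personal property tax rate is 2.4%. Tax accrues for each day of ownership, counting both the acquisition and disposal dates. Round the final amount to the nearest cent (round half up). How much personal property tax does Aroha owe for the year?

$5,553.27

Days held (2027-06-27 to 2027-12-27): 184 out of 365
Tax = $459,000 × 2.4% × 184/365 = $5,553.2712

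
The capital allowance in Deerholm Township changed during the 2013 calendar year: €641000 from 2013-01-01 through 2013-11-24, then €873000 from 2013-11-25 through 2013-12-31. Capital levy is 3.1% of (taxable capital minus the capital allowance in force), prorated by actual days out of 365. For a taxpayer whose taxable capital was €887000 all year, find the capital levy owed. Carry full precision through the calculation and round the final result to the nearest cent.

2013-01-01 to 2013-11-24: 328 days, exemption €641000 → (€887000 − €641000) × 3.1% × 328/365 = €6852.9534
2013-11-25 to 2013-12-31: 37 days, exemption €873000 → (€887000 − €873000) × 3.1% × 37/365 = €43.9945
Total = €6896.9479

€6896.95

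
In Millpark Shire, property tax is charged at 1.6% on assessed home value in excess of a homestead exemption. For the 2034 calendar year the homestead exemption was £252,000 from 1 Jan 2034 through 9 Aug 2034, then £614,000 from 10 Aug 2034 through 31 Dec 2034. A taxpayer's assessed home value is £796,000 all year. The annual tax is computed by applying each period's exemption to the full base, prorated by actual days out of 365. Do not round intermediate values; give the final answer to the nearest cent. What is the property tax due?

£6,418.94

1 Jan – 9 Aug 2034: 221 days, exemption £252,000 → (£796,000 − £252,000) × 1.6% × 221/365 = £5,270.0932
10 Aug – 31 Dec 2034: 144 days, exemption £614,000 → (£796,000 − £614,000) × 1.6% × 144/365 = £1,148.8438
Total = £6,418.9370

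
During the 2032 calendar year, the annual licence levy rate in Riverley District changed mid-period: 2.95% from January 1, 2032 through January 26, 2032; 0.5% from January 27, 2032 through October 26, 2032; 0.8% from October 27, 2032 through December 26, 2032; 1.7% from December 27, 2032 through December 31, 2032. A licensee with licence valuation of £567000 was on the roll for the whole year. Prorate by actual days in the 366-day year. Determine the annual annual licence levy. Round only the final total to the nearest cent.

£4198.28

January 1 – January 26, 2032: 26 days at 2.95% → £567000 × 2.95% × 26/366 = £1188.2213
January 27 – October 26, 2032: 274 days at 0.5% → £567000 × 0.5% × 274/366 = £2122.3770
October 27 – December 26, 2032: 61 days at 0.8% → £567000 × 0.8% × 61/366 = £756.0000
December 27 – December 31, 2032: 5 days at 1.7% → £567000 × 1.7% × 5/366 = £131.6803
Total = £4198.2787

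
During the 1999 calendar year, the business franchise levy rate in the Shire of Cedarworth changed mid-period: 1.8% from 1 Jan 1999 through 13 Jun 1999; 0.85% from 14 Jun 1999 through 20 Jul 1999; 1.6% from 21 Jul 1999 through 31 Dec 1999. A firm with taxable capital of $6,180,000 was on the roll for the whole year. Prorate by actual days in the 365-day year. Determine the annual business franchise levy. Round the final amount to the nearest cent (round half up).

1 Jan – 13 Jun 1999: 164 days at 1.8% → $6,180,000 × 1.8% × 164/365 = $49,981.8082
14 Jun – 20 Jul 1999: 37 days at 0.85% → $6,180,000 × 0.85% × 37/365 = $5,324.9589
21 Jul – 31 Dec 1999: 164 days at 1.6% → $6,180,000 × 1.6% × 164/365 = $44,428.2740
Total = $99,735.0411

$99,735.04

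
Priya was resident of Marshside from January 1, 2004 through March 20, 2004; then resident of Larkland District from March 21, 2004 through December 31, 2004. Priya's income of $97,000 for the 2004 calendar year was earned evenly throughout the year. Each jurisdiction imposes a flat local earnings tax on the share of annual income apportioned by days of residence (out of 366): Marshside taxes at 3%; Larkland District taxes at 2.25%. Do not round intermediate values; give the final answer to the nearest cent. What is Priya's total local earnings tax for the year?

Marshside, January 1 – March 20, 2004: 80 days → $97,000 × 3% × 80/366 = $636.0656
Larkland District, March 21 – December 31, 2004: 286 days → $97,000 × 2.25% × 286/366 = $1,705.4508
Total = $2,341.5164

$2,341.52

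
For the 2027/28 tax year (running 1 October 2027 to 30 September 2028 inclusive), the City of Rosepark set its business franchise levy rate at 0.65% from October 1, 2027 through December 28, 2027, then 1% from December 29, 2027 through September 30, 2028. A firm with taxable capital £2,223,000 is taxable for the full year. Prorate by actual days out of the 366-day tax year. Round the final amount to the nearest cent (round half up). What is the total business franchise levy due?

October 1 – December 28, 2027: 89 days at 0.65% → £2,223,000 × 0.65% × 89/366 = £3,513.6762
December 29, 2027 – September 30, 2028: 277 days at 1% → £2,223,000 × 1% × 277/366 = £16,824.3443
Total = £20,338.0205

£20,338.02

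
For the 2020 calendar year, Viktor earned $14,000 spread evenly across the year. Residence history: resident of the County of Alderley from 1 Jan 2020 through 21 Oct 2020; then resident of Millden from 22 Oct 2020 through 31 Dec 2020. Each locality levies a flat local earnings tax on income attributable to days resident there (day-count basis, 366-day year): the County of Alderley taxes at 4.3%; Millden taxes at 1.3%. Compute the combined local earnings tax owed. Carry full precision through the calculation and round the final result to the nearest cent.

The County of Alderley, 1 Jan – 21 Oct 2020: 295 days → $14,000 × 4.3% × 295/366 = $485.2186
Millden, 22 Oct – 31 Dec 2020: 71 days → $14,000 × 1.3% × 71/366 = $35.3060
Total = $520.5246

$520.52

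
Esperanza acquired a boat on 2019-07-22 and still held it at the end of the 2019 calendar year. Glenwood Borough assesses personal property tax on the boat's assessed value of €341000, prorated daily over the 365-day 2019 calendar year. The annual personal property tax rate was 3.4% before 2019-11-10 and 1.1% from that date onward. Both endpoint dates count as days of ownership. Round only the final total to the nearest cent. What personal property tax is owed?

€4060.24

2019-07-22 to 2019-11-09: 111 days at 3.4% → €341000 × 3.4% × 111/365 = €3525.8466
2019-11-10 to 2019-12-31: 52 days at 1.1% → €341000 × 1.1% × 52/365 = €534.3890
Total = €4060.2356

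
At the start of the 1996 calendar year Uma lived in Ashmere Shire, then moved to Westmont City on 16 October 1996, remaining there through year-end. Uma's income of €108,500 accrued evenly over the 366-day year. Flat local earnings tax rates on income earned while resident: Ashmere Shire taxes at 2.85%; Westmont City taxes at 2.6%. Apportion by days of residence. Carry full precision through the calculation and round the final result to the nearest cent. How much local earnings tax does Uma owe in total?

Ashmere Shire, 1 January – 15 October 1996: 289 days → €108,500 × 2.85% × 289/366 = €2,441.6947
Westmont City, 16 October – 31 December 1996: 77 days → €108,500 × 2.6% × 77/366 = €593.4891
Total = €3,035.1837

€3,035.18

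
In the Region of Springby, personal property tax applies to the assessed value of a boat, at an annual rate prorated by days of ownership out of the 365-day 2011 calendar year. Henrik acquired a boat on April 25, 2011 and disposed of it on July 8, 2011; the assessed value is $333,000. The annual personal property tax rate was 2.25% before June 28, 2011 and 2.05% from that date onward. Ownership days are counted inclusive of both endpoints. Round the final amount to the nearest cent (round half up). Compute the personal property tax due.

April 25 – June 27, 2011: 64 days at 2.25% → $333,000 × 2.25% × 64/365 = $1,313.7534
June 28 – July 8, 2011: 11 days at 2.05% → $333,000 × 2.05% × 11/365 = $205.7301
Total = $1,519.4836

$1,519.48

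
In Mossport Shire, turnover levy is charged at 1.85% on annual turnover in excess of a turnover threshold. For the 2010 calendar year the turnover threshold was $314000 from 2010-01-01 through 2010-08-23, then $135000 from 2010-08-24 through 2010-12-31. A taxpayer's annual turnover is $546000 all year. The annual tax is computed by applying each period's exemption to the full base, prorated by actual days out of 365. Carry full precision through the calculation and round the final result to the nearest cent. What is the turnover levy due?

$5471.44

2010-01-01 to 2010-08-23: 235 days, exemption $314000 → ($546000 − $314000) × 1.85% × 235/365 = $2763.3425
2010-08-24 to 2010-12-31: 130 days, exemption $135000 → ($546000 − $135000) × 1.85% × 130/365 = $2708.0959
Total = $5471.4384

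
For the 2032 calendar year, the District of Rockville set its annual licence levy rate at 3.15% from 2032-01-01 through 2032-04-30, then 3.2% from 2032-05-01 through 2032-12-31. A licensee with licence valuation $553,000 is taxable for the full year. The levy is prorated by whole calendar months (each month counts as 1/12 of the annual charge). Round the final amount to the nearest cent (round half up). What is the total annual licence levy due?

2032-01-01 to 2032-04-30: 4 months at 3.15% → $553,000 × 3.15% × 4/12 = $5,806.5000
2032-05-01 to 2032-12-31: 8 months at 3.2% → $553,000 × 3.2% × 8/12 = $11,797.3333
Total = $17,603.8333

$17,603.83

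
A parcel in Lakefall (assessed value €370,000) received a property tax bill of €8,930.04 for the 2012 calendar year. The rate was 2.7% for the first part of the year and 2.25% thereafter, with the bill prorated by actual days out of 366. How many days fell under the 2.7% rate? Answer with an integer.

133 days

Let d = days at the first rate; then 366 − d days at the second rate.
€370,000 × [2.7%·d + 2.25%·(366−d)] / 366 = €8,930.04
Solving gives d = 133, so the new rate took effect on 13 May 2012.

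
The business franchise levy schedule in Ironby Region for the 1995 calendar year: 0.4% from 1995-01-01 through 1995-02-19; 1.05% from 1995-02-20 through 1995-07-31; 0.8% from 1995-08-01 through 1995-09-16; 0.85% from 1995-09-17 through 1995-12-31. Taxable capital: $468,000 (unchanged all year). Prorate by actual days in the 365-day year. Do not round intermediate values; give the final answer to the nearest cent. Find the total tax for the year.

$4,074.81

1995-01-01 to 1995-02-19: 50 days at 0.4% → $468,000 × 0.4% × 50/365 = $256.4384
1995-02-20 to 1995-07-31: 162 days at 1.05% → $468,000 × 1.05% × 162/365 = $2,181.0082
1995-08-01 to 1995-09-16: 47 days at 0.8% → $468,000 × 0.8% × 47/365 = $482.1041
1995-09-17 to 1995-12-31: 106 days at 0.85% → $468,000 × 0.85% × 106/365 = $1,155.2548
Total = $4,074.8055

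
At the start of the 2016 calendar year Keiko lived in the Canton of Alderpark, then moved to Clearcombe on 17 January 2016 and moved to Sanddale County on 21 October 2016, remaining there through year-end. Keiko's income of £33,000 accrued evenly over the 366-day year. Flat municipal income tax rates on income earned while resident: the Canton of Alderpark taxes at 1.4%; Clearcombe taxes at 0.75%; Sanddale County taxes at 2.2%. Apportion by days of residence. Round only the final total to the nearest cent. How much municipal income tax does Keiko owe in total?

£351.01

The Canton of Alderpark, 1 January – 16 January 2016: 16 days → £33,000 × 1.4% × 16/366 = £20.1967
Clearcombe, 17 January – 20 October 2016: 278 days → £33,000 × 0.75% × 278/366 = £187.9918
Sanddale County, 21 October – 31 December 2016: 72 days → £33,000 × 2.2% × 72/366 = £142.8197
Total = £351.0082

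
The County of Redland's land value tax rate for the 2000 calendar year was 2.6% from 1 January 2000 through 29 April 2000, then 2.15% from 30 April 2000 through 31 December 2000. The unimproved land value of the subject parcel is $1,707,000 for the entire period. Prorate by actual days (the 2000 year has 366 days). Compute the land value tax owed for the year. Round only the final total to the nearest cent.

$39,219.02

1 January – 29 April 2000: 120 days at 2.6% → $1,707,000 × 2.6% × 120/366 = $14,551.4754
30 April – 31 December 2000: 246 days at 2.15% → $1,707,000 × 2.15% × 246/366 = $24,667.5492
Total = $39,219.0246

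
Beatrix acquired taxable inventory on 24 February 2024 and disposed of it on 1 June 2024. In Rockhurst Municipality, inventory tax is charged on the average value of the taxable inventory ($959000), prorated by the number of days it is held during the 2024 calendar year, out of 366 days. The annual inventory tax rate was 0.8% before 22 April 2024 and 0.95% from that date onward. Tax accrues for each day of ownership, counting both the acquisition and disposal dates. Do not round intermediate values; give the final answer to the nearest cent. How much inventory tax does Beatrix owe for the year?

$2236.36

24 February – 21 April 2024: 58 days at 0.8% → $959000 × 0.8% × 58/366 = $1215.7814
22 April – 1 June 2024: 41 days at 0.95% → $959000 × 0.95% × 41/366 = $1020.5751
Total = $2236.3566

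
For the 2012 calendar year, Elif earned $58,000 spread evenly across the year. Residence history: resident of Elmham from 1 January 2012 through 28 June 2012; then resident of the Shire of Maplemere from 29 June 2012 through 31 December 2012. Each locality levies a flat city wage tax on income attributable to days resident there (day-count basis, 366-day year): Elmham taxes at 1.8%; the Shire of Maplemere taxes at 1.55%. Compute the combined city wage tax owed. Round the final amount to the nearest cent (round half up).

$970.31

Elmham, 1 January – 28 June 2012: 180 days → $58,000 × 1.8% × 180/366 = $513.4426
The Shire of Maplemere, 29 June – 31 December 2012: 186 days → $58,000 × 1.55% × 186/366 = $456.8689
Total = $970.3115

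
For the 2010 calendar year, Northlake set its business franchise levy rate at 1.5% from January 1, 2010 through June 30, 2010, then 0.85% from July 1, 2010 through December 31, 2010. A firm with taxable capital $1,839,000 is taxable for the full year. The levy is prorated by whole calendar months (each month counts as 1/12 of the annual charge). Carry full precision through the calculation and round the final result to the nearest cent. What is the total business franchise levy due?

$21,608.25

January 1 – June 30, 2010: 6 months at 1.5% → $1,839,000 × 1.5% × 6/12 = $13,792.5000
July 1 – December 31, 2010: 6 months at 0.85% → $1,839,000 × 0.85% × 6/12 = $7,815.7500
Total = $21,608.2500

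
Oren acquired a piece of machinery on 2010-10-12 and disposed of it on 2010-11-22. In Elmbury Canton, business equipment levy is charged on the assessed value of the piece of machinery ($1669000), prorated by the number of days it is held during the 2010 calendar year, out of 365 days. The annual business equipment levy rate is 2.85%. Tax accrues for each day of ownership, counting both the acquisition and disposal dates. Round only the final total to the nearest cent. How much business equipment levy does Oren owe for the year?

$5473.41

Days held (2010-10-12 to 2010-11-22): 42 out of 365
Tax = $1669000 × 2.85% × 42/365 = $5473.4055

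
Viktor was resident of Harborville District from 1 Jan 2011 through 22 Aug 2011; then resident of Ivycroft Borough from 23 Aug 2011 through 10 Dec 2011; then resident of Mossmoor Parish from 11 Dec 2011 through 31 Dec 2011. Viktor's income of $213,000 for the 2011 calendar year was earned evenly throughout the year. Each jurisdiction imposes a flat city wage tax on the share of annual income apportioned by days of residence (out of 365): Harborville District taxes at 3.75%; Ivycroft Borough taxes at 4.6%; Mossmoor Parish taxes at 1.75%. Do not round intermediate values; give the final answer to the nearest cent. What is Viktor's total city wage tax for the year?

$8,288.03

Harborville District, 1 Jan – 22 Aug 2011: 234 days → $213,000 × 3.75% × 234/365 = $5,120.7534
Ivycroft Borough, 23 Aug – 10 Dec 2011: 110 days → $213,000 × 4.6% × 110/365 = $2,952.8219
Mossmoor Parish, 11 Dec – 31 Dec 2011: 21 days → $213,000 × 1.75% × 21/365 = $214.4589
Total = $8,288.0342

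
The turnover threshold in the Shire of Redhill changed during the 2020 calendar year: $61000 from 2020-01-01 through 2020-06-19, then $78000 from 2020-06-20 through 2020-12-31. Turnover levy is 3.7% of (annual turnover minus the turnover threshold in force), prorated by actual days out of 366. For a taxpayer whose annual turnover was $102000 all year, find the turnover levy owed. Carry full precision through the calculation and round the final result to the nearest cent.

$1181.88

2020-01-01 to 2020-06-19: 171 days, exemption $61000 → ($102000 − $61000) × 3.7% × 171/366 = $708.7623
2020-06-20 to 2020-12-31: 195 days, exemption $78000 → ($102000 − $78000) × 3.7% × 195/366 = $473.1148
Total = $1181.8770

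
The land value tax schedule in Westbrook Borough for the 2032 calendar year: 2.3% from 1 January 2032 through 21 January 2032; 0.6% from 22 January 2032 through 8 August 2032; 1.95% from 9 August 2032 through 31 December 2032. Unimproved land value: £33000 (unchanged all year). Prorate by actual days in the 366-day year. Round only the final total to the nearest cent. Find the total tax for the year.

1 January – 21 January 2032: 21 days at 2.3% → £33000 × 2.3% × 21/366 = £43.5492
22 January – 8 August 2032: 200 days at 0.6% → £33000 × 0.6% × 200/366 = £108.1967
9 August – 31 December 2032: 145 days at 1.95% → £33000 × 1.95% × 145/366 = £254.9385
Total = £406.6844

£406.68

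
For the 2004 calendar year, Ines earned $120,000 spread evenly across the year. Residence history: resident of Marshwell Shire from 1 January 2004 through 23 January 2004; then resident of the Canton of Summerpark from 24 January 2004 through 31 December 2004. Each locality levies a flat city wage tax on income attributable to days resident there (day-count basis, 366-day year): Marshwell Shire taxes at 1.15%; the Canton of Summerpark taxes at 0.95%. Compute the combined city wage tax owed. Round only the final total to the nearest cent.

Marshwell Shire, 1 January – 23 January 2004: 23 days → $120,000 × 1.15% × 23/366 = $86.7213
The Canton of Summerpark, 24 January – 31 December 2004: 343 days → $120,000 × 0.95% × 343/366 = $1,068.3607
Total = $1,155.0820

$1,155.08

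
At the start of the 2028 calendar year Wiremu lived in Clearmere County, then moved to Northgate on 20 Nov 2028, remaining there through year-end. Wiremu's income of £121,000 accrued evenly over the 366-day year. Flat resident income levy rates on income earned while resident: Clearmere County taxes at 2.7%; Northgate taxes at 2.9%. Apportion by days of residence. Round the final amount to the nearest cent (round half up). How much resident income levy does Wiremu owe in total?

£3,294.77

Clearmere County, 1 Jan – 19 Nov 2028: 324 days → £121,000 × 2.7% × 324/366 = £2,892.0984
Northgate, 20 Nov – 31 Dec 2028: 42 days → £121,000 × 2.9% × 42/366 = £402.6721
Total = £3,294.7705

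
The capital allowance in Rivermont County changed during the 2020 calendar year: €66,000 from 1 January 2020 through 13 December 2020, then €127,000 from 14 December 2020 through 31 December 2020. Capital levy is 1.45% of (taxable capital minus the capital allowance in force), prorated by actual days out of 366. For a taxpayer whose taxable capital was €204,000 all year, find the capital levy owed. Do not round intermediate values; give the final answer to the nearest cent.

1 January – 13 December 2020: 348 days, exemption €66,000 → (€204,000 − €66,000) × 1.45% × 348/366 = €1,902.5902
14 December – 31 December 2020: 18 days, exemption €127,000 → (€204,000 − €127,000) × 1.45% × 18/366 = €54.9098
Total = €1,957.5000

€1,957.50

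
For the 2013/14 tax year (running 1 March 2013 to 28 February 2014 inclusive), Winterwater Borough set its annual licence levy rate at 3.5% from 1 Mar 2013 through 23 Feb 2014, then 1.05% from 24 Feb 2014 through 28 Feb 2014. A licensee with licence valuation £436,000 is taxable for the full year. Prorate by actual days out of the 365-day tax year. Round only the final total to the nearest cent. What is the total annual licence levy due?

1 Mar 2013 – 23 Feb 2014: 360 days at 3.5% → £436,000 × 3.5% × 360/365 = £15,050.9589
24 Feb – 28 Feb 2014: 5 days at 1.05% → £436,000 × 1.05% × 5/365 = £62.7123
Total = £15,113.6712

£15,113.67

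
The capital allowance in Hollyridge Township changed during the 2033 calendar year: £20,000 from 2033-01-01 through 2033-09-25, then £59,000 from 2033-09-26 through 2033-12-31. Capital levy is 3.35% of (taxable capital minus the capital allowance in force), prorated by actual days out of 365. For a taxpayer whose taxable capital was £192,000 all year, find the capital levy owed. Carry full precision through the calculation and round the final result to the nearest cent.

2033-01-01 to 2033-09-25: 268 days, exemption £20,000 → (£192,000 − £20,000) × 3.35% × 268/365 = £4,230.7288
2033-09-26 to 2033-12-31: 97 days, exemption £59,000 → (£192,000 − £59,000) × 3.35% × 97/365 = £1,184.0644
Total = £5,414.7932

£5,414.79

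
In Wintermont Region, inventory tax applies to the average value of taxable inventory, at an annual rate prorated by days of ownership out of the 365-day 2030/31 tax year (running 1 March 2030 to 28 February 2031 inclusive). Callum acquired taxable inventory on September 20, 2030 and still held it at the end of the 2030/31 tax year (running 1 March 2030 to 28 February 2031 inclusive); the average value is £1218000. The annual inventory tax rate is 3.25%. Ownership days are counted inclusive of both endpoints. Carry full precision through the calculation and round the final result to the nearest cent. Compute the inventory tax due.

Days held (September 20, 2030 – February 28, 2031): 162 out of 365
Tax = £1218000 × 3.25% × 162/365 = £17569.2329

£17569.23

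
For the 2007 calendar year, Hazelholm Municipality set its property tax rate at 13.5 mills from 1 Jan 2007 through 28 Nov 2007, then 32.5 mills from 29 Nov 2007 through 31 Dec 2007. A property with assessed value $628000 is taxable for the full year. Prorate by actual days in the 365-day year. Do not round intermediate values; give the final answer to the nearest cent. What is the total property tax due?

1 Jan – 28 Nov 2007: 332 days at 13.5 mills → $628000 × 1.35% × 332/365 = $7711.4959
29 Nov – 31 Dec 2007: 33 days at 32.5 mills → $628000 × 3.25% × 33/365 = $1845.2877
Total = $9556.7836

$9556.78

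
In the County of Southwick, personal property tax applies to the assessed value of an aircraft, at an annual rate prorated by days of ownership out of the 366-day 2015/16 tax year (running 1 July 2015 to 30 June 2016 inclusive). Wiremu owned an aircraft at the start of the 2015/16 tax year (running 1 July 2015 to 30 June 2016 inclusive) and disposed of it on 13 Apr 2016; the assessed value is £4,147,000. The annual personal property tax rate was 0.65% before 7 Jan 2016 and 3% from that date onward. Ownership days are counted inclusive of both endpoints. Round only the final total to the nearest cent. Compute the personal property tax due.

1 Jul 2015 – 6 Jan 2016: 190 days at 0.65% → £4,147,000 × 0.65% × 190/366 = £13,993.2923
7 Jan – 13 Apr 2016: 98 days at 3% → £4,147,000 × 3% × 98/366 = £33,311.9672
Total = £47,305.2596

£47,305.26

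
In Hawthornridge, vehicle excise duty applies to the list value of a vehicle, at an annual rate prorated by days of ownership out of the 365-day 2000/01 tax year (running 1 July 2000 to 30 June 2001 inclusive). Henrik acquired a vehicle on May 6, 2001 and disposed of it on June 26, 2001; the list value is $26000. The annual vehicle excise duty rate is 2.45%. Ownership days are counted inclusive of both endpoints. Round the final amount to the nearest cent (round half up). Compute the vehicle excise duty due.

$90.75

Days held (May 6 – June 26, 2001): 52 out of 365
Tax = $26000 × 2.45% × 52/365 = $90.7507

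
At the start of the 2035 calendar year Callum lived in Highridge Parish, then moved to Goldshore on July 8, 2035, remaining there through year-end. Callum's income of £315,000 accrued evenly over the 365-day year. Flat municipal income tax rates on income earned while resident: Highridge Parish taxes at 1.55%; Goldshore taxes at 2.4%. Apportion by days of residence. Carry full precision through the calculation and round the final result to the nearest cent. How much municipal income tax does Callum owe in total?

£6,180.90

Highridge Parish, January 1 – July 7, 2035: 188 days → £315,000 × 1.55% × 188/365 = £2,514.8219
Goldshore, July 8 – December 31, 2035: 177 days → £315,000 × 2.4% × 177/365 = £3,666.0822
Total = £6,180.9041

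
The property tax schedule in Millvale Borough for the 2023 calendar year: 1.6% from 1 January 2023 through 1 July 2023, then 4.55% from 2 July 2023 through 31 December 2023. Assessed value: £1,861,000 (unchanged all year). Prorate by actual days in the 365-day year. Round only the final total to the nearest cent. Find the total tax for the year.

1 January – 1 July 2023: 182 days at 1.6% → £1,861,000 × 1.6% × 182/365 = £14,847.2110
2 July – 31 December 2023: 183 days at 4.55% → £1,861,000 × 4.55% × 183/365 = £42,453.7438
Total = £57,300.9548

£57,300.95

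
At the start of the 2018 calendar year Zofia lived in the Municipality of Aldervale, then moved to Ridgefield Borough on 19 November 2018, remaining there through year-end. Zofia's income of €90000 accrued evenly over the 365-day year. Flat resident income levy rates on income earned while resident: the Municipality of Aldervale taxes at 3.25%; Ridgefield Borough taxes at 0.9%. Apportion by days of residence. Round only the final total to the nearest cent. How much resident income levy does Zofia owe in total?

€2675.84

The Municipality of Aldervale, 1 January – 18 November 2018: 322 days → €90000 × 3.25% × 322/365 = €2580.4110
Ridgefield Borough, 19 November – 31 December 2018: 43 days → €90000 × 0.9% × 43/365 = €95.4247
Total = €2675.8356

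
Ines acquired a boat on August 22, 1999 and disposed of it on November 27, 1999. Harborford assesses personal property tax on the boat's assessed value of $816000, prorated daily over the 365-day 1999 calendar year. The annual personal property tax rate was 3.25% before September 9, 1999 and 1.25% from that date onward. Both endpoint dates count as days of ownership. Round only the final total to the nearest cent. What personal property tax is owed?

$3543.45

August 22 – September 8, 1999: 18 days at 3.25% → $816000 × 3.25% × 18/365 = $1307.8356
September 9 – November 27, 1999: 80 days at 1.25% → $816000 × 1.25% × 80/365 = $2235.6164
Total = $3543.4521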